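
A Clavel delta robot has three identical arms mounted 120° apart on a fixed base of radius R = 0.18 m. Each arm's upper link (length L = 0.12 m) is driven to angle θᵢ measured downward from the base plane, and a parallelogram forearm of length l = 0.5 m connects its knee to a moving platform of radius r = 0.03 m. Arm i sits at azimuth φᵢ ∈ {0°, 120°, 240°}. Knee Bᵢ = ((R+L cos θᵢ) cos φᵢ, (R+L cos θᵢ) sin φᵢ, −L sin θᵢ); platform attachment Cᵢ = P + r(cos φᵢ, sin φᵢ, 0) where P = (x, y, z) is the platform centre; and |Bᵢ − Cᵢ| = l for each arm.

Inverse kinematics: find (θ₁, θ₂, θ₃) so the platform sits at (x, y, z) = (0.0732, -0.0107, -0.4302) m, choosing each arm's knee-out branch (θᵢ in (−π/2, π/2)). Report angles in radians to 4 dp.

rotate P by −φ1: (0.0732, -0.0107, -0.4302)
  A cos θ + B sin θ = C:  0.0768·cos θ + -0.4302·sin θ = 0.1855
  γ=atan2(-0.4302,0.0768)=-1.3941;  ψ=arccos(0.4244)=1.1325;  θ1=γ+ψ≈-0.2617
rotate P by −φ2: (-0.0459, -0.0580, -0.4302)
  e−x'=0.1959;  (l²−L²−(e−x')²−y'²−z²)/2L = 0.0366
  γ=atan2(-0.4302,0.1959)=-1.1436;  ψ=arccos(0.0775)=1.4932;  θ2=γ+ψ≈0.3496
φ3=240.0° → target in arm frame (-0.0273, 0.0687)
  A cos θ + B sin θ = C:  0.1773·cos θ + -0.4302·sin θ = 0.0598
  θ3 = atan2(B,A) + arccos(C/0.4653) = 0.2621

θ₁ = -0.2617, θ₂ = 0.3496, θ₃ = 0.2621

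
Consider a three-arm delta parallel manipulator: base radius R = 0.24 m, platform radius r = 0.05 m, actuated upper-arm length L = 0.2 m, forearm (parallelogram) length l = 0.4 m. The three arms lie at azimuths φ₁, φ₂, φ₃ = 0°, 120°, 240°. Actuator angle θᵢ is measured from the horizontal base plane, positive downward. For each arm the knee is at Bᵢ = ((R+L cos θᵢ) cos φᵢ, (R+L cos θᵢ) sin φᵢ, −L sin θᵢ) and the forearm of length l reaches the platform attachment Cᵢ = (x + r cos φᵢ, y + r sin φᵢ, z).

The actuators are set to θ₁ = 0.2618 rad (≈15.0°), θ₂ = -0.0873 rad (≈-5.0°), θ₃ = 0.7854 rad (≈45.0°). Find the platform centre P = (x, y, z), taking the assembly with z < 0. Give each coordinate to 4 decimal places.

(0.0141, 0.0668, -0.1908)

S1 = (0.3832·cos0.0°, 0.3832·sin0.0°, -0.0518) = (0.3832, 0.0000, -0.0518)
φ2=120.0°: virtual centre (-0.1946, 0.3371, 0.0174), radius l
S3 = (0.3314·cos240.0°, 0.3314·sin240.0°, -0.1414) = (-0.1657, -0.2870, -0.1414)
eliminate P² terms by subtracting sphere 1 from 2 and 3
linear system: -1.1556x+0.6742y = 0.0023−0.1384z; -1.0978x+-0.5740y = -0.0197−-0.1793z
det = 1.4035;  x = 0.0085+-0.0295z,  y = 0.0180+-0.2559z
quadratic in z: (1.0664)z²+(0.1164)z+(-0.0166)=0, √Δ=0.2906 → z ∈ {-0.1908, 0.0816}; z = -0.1908 (taking z<0)
x = 0.0141, y = 0.0668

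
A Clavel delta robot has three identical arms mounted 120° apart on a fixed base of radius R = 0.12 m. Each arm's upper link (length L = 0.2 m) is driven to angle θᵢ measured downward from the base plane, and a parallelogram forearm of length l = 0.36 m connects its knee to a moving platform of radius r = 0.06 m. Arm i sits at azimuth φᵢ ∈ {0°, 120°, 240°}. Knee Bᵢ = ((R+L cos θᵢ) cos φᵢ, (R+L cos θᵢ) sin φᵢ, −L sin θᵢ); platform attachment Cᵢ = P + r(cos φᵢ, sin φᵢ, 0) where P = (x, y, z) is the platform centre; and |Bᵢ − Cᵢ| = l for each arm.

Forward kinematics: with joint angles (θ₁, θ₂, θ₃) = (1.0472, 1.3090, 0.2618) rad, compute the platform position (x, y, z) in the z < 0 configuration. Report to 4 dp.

(-0.0380, -0.1973, -0.4000)

O1 = (0.1600·cos0.0°, 0.1600·sin0.0°, -0.1732) = (0.1600, 0.0000, -0.1732)
O2 = (0.1118·cos120.0°, 0.1118·sin120.0°, -0.1932) = (-0.0559, 0.0968, -0.1932)
φ3=240.0°: virtual centre (-0.1266, -0.2193, -0.0518), radius l
subtract pairs → two planes through P
plane₁₂: -0.4318x+0.1936y+-0.0400z = -0.0058
det = 0.3003;  x = 0.0012+0.0982z,  y = -0.0271+0.4255z
into |P−O₁|² = l²: 1.1907z² + 0.2921z + -0.0737 = 0;  Δ = 0.4362;  z = -0.4000 or 0.1547 → z<0 root = -0.4000
x = -0.0380, y = -0.1973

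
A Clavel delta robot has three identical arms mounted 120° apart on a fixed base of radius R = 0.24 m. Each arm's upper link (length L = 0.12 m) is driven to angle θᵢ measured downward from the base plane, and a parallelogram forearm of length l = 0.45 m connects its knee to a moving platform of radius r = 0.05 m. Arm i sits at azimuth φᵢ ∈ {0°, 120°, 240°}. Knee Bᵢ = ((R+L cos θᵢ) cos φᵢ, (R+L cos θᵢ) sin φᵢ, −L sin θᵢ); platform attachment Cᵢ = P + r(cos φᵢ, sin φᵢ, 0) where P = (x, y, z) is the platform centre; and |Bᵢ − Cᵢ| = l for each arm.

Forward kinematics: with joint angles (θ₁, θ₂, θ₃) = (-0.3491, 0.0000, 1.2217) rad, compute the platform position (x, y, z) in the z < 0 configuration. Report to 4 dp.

φ1=0.0°: virtual centre (0.3028, 0.0000, 0.0410), radius l
φ2=120.0°: virtual centre (-0.1550, 0.2685, 0.0000), radius l
arm 3 at φ=240.0°: ρ3 = 0.2310;  centre 3 = (-0.1155, -0.2001, -0.1128)
subtract pairs → two planes through P
plane₁₂: -0.9155x+0.5369y+-0.0821z = 0.0028
det = 0.8156;  x = 0.0166+-0.2428z,  y = 0.0334+-0.2611z
into |P−centre ₁|² = l²: 1.1271z² + 0.0394z + -0.1178 = 0;  Δ = 0.5327;  z = -0.3413 or 0.3063 → z<0 root = -0.3413
x = 0.0995, y = 0.1225

(0.0995, 0.1225, -0.3413)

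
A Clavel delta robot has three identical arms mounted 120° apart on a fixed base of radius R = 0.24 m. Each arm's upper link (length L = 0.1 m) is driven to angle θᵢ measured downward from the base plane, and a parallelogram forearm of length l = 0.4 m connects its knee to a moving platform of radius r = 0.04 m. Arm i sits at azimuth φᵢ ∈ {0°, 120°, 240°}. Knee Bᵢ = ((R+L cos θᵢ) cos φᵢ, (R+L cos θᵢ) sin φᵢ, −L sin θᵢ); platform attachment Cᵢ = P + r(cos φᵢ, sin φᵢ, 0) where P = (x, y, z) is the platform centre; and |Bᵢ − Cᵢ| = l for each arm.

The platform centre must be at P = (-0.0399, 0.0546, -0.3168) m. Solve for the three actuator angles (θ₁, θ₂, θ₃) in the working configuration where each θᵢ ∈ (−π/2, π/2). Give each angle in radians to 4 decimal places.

arm 1 (φ=0.0°): x'=-0.0399, y'=0.0546
  A cos θ + B sin θ = C:  0.2399·cos θ + -0.3168·sin θ = -0.0545
  γ=atan2(-0.3168,0.2399)=-0.9227;  ψ=arccos(-0.1371)=1.7083;  θ1=γ+ψ≈0.7857
φ2=120.0° → target in arm frame (0.0672, 0.0073)
  A=0.1328, B=-0.3168, C=(l²−L²−A²−y'²−z²)/(2L)=0.1598
  γ=atan2(-0.3168,0.1328)=-1.1739;  ψ=arccos(0.4652)=1.0869;  θ2=γ+ψ≈-0.0870
rotate P by −φ3: (-0.0273, -0.0619, -0.3168)
  e−x'=0.2273;  (l²−L²−(e−x')²−y'²−z²)/2L = -0.0293
  √(A²+B²)=0.3899;  θ3 = -0.9484+1.6461 ≈ 0.6978

θ₁ = 0.7857, θ₂ = -0.0870, θ₃ = 0.6978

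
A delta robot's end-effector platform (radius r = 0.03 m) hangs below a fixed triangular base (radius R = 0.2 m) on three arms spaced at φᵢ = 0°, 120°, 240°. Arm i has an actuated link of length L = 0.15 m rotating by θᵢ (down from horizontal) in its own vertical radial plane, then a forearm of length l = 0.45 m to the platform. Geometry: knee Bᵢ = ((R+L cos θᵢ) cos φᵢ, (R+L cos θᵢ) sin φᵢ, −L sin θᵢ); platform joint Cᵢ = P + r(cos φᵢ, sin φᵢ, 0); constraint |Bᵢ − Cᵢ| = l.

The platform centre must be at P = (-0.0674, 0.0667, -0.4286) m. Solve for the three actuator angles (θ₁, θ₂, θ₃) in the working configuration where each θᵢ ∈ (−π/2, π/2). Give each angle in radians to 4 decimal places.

rotate P by −φ1: (-0.0674, 0.0667, -0.4286)
  e−x'=0.2374;  (l²−L²−(e−x')²−y'²−z²)/2L = -0.2150
  γ=atan2(-0.4286,0.2374)=-1.0650;  ψ=arccos(-0.4389)=2.0251;  θ1=γ+ψ≈0.9602
arm 2 (φ=120.0°): x'=0.0915, y'=0.0250
  A cos θ + B sin θ = C:  0.0785·cos θ + -0.4286·sin θ = -0.0350
  γ=atan2(-0.4286,0.0785)=-1.3896;  ψ=arccos(-0.0803)=1.6511;  θ2=γ+ψ≈0.2616
φ3=240.0° → target in arm frame (-0.0241, -0.0917)
  A=0.1941, B=-0.4286, C=(l²−L²−A²−y'²−z²)/(2L)=-0.1659
  √(A²+B²)=0.4705;  θ3 = -1.1456+1.9312 ≈ 0.7855

θ₁ = 0.9602, θ₂ = 0.2616, θ₃ = 0.7855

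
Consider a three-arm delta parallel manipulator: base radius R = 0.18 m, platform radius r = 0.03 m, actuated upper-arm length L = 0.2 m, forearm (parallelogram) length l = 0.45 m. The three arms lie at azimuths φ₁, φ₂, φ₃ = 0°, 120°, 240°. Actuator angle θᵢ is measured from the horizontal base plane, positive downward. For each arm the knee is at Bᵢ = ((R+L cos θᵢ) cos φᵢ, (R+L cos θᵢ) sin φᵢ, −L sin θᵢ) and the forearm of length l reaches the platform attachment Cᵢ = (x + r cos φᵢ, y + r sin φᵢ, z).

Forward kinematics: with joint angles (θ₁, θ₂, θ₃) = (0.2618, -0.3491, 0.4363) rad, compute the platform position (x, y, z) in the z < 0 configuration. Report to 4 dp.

centre 1 = (0.3432·cos0.0°, 0.3432·sin0.0°, -0.0518) = (0.3432, 0.0000, -0.0518)
arm 2 at φ=120.0°: e+L cos θ2 = 0.3379;  centre 2 = (-0.1690, 0.2927, 0.0684)
arm 3 at φ=240.0°: e+L cos θ3 = 0.3313;  centre 3 = (-0.1656, -0.2869, -0.0845)
|centre ₂|²−|centre ₁|² = -0.0016;  |centre ₃|²−|centre ₁|² = -0.0036
linear system: -1.0243x+0.5853y = -0.0016−0.2403z; -1.0176x+-0.5738y = -0.0036−-0.0655z
det = 1.1834;  x = 0.0025+0.0841z,  y = 0.0017+-0.2634z
sphere 1 gives Az²+Bz+C=0 with A=1.0765, B=0.0453, C=-0.0838;  B²−4AC=0.3628;  roots -0.3008, 0.2587;  negative root z = -0.3008
x = -0.0228, y = 0.0810

(-0.0228, 0.0810, -0.3008)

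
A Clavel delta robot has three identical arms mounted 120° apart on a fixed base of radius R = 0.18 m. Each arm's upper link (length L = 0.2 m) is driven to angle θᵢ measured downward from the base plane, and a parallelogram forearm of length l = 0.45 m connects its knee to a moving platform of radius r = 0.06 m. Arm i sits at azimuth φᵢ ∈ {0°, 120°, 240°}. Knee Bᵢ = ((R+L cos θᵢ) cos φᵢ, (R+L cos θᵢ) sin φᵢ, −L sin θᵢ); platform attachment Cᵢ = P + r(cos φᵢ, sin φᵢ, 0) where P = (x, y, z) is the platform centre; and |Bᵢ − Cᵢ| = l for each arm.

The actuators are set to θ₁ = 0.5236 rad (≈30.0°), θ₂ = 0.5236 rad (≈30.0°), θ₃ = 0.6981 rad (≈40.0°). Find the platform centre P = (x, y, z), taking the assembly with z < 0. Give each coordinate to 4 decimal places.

(0.0183, 0.0317, -0.4549)

S1 = (0.2932·cos0.0°, 0.2932·sin0.0°, -0.1000) = (0.2932, 0.0000, -0.1000)
S2 = (0.2932·cos120.0°, 0.2932·sin120.0°, -0.1000) = (-0.1466, 0.2539, -0.1000)
arm 3 at φ=240.0°: e+L cos θ3 = 0.2732;  S3 = (-0.1366, -0.2366, -0.1286)
subtract pairs → two planes through P
linear system: -0.8796x+0.5078y = 0.0000−0.0000z; -0.8596x+-0.4732y = -0.0048−-0.0571z
det = 0.8528;  x = 0.0029+-0.0340z,  y = 0.0049+-0.0589z
into |P−S₁|² = l²: 1.0046z² + 0.2192z + -0.1082 = 0;  Δ = 0.4827;  z = -0.4549 or 0.2367 → z<0 root = -0.4549
x = 0.0183, y = 0.0317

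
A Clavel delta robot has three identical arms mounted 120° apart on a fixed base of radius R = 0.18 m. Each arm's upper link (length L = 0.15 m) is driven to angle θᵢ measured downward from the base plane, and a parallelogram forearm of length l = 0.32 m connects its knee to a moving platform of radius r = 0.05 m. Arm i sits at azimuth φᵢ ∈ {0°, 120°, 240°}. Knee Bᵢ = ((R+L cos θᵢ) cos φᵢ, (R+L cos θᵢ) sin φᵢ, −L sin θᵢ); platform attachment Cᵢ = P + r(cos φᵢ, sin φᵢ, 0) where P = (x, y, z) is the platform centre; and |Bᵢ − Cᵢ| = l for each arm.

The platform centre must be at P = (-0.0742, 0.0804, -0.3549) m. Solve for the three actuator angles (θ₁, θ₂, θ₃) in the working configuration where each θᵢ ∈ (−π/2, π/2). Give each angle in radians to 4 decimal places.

θ₁ = 1.3963, θ₂ = 0.5234, θ₃ = 1.2218

rotate P by −φ1: (-0.0742, 0.0804, -0.3549)
  A cos θ + B sin θ = C:  0.2042·cos θ + -0.3549·sin θ = -0.3141
  √(A²+B²)=0.4095;  θ1 = -1.0487+2.4450 ≈ 1.3963
φ2=120.0° → target in arm frame (0.1067, 0.0241)
  A=0.0233, B=-0.3549, C=(l²−L²−A²−y'²−z²)/(2L)=-0.1572
  γ=atan2(-0.3549,0.0233)=-1.5053;  ψ=arccos(-0.4421)=2.0288;  θ2=γ+ψ≈0.5234
rotate P by −φ3: (-0.0325, -0.1045, -0.3549)
  A=0.1625, B=-0.3549, C=(l²−L²−A²−y'²−z²)/(2L)=-0.2779
  √(A²+B²)=0.3903;  θ3 = -1.1413+2.3632 ≈ 1.2218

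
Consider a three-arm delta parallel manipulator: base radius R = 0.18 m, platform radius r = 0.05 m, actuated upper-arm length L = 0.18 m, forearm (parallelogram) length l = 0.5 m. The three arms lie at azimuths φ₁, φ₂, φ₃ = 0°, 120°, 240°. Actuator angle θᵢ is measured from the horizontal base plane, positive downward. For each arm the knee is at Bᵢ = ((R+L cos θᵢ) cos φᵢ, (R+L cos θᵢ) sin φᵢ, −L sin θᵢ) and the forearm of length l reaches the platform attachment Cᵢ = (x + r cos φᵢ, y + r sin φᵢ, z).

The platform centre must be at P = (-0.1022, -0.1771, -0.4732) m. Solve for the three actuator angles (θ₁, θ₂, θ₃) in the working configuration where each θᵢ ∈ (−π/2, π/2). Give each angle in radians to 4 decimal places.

rotate P by −φ1: (-0.1022, -0.1771, -0.4732)
  A cos θ + B sin θ = C:  0.2322·cos θ + -0.4732·sin θ = -0.2544
  √(A²+B²)=0.5271;  θ1 = -1.1146+2.0746 ≈ 0.9599
rotate P by −φ2: (-0.1023, 0.1771, -0.4732)
  e−x'=0.2323;  (l²−L²−(e−x')²−y'²−z²)/2L = -0.2545
  γ=atan2(-0.4732,0.2323)=-1.1145;  ψ=arccos(-0.4828)=2.0746;  θ2=γ+ψ≈0.9601
arm 3 (φ=240.0°): x'=0.2045, y'=0.0000
  A=-0.0745, B=-0.4732, C=(l²−L²−A²−y'²−z²)/(2L)=-0.0330
  γ=atan2(-0.4732,-0.0745)=-1.7269;  ψ=arccos(-0.0688)=1.6397;  θ3=γ+ψ≈-0.0872

θ₁ = 0.9599, θ₂ = 0.9601, θ₃ = -0.0872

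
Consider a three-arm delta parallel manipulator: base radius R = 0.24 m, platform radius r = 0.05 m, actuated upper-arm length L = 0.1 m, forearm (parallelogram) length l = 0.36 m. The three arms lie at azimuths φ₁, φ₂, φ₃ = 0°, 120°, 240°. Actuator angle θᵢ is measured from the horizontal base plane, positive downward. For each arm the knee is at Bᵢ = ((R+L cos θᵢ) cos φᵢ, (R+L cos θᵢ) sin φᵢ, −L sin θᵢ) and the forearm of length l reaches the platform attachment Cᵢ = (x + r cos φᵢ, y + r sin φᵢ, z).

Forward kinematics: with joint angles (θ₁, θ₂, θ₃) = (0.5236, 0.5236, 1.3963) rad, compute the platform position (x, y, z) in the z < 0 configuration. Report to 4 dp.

(0.0410, 0.0709, -0.3128)

φ1=0.0°: virtual centre (0.2766, 0.0000, -0.0500), radius l
arm 2 at φ=120.0°: (R−r)+L cos θ2 = 0.2766;  O2 = (-0.1383, 0.2395, -0.0500)
arm 3 at φ=240.0°: (R−r)+L cos θ3 = 0.2074;  O3 = (-0.1037, -0.1796, -0.0985)
subtract pairs → two planes through P
linear system: -0.8298x+0.4791y = 0.0000−0.0000z; -0.7606x+-0.3592y = -0.0263−-0.0970z
Cramer: x(z) = 0.0190-0.0701z;  y(z) = 0.0330-0.1215z
sphere 1 gives Az²+Bz+C=0 with A=1.0197, B=0.1281, C=-0.0597;  B²−4AC=0.2598;  roots -0.3128, 0.1871;  negative root z = -0.3128
x = 0.0410, y = 0.0709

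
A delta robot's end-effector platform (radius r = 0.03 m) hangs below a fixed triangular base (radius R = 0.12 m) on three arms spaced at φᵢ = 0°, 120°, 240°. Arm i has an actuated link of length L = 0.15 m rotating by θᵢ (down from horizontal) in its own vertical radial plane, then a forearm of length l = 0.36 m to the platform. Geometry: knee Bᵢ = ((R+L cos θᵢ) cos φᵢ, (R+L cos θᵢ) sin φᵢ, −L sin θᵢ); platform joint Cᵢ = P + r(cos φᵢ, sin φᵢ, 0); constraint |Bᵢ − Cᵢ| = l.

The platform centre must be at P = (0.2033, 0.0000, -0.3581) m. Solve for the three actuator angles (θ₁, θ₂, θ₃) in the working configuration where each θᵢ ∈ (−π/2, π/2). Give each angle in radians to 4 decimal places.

rotate P by −φ1: (0.2033, 0.0000, -0.3581)
  e−x'=-0.1133;  (l²−L²−(e−x')²−y'²−z²)/2L = -0.1132
  θ1 = atan2(B,A) + arccos(C/0.3756) = -0.0002
φ2=120.0° → target in arm frame (-0.1016, -0.1761)
  e−x'=0.1916;  (l²−L²−(e−x')²−y'²−z²)/2L = -0.2962
  √(A²+B²)=0.4062;  θ2 = -1.0794+2.3881 ≈ 1.3087
arm 3 (φ=240.0°): x'=-0.1017, y'=0.1761
  A cos θ + B sin θ = C:  0.1917·cos θ + -0.3581·sin θ = -0.2962
  γ=atan2(-0.3581,0.1917)=-1.0794;  ψ=arccos(-0.7293)=2.3881;  θ3=γ+ψ≈1.3087

θ₁ = -0.0002, θ₂ = 1.3087, θ₃ = 1.3087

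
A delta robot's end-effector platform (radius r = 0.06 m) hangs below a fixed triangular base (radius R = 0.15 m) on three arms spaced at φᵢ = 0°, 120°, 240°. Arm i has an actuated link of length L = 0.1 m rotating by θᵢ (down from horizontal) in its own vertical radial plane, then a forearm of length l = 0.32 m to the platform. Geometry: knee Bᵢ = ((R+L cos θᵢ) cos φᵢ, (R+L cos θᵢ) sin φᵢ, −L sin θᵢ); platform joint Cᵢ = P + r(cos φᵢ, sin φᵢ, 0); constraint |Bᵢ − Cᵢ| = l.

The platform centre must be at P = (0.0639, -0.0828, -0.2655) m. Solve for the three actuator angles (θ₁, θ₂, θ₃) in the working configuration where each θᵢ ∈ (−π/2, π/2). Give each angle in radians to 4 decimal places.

arm 1 (φ=0.0°): x'=0.0639, y'=-0.0828
  A cos θ + B sin θ = C:  0.0261·cos θ + -0.2655·sin θ = 0.0719
  √(A²+B²)=0.2668;  θ1 = -1.4728+1.2981 ≈ -0.1748
arm 2 (φ=120.0°): x'=-0.1037, y'=-0.0139
  e−x'=0.1937;  (l²−L²−(e−x')²−y'²−z²)/2L = -0.0789
  θ2 = atan2(B,A) + arccos(C/0.3286) = 0.8728
arm 3 (φ=240.0°): x'=0.0398, y'=0.0967
  A cos θ + B sin θ = C:  0.0502·cos θ + -0.2655·sin θ = 0.0501
  √(A²+B²)=0.2702;  θ3 = -1.3838+1.3842 ≈ 0.0004

θ₁ = -0.1748, θ₂ = 0.8728, θ₃ = 0.0004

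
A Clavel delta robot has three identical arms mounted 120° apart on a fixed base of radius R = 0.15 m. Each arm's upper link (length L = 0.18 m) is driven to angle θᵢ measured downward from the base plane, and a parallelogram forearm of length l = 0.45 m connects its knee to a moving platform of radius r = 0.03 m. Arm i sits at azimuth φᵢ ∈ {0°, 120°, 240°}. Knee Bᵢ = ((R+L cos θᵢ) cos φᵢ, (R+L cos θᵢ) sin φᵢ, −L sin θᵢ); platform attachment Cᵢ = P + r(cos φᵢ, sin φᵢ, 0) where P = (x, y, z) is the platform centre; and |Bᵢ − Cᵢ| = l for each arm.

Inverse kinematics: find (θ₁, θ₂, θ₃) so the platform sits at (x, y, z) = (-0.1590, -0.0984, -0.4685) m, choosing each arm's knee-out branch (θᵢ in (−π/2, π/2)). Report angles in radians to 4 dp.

arm 1 (φ=0.0°): x'=-0.1590, y'=-0.0984
  e−x'=0.2790;  (l²−L²−(e−x')²−y'²−z²)/2L = -0.3803
  γ=atan2(-0.4685,0.2790)=-1.0337;  ψ=arccos(-0.6975)=2.3427;  θ1=γ+ψ≈1.3090
φ2=120.0° → target in arm frame (-0.0057, 0.1869)
  A=0.1257, B=-0.4685, C=(l²−L²−A²−y'²−z²)/(2L)=-0.2781
  γ=atan2(-0.4685,0.1257)=-1.3086;  ψ=arccos(-0.5734)=2.1814;  θ2=γ+ψ≈0.8728
rotate P by −φ3: (0.1647, -0.0885, -0.4685)
  A cos θ + B sin θ = C:  -0.0447·cos θ + -0.4685·sin θ = -0.1645
  √(A²+B²)=0.4706;  θ3 = -1.6660+1.9279 ≈ 0.2619

θ₁ = 1.3090, θ₂ = 0.8728, θ₃ = 0.2619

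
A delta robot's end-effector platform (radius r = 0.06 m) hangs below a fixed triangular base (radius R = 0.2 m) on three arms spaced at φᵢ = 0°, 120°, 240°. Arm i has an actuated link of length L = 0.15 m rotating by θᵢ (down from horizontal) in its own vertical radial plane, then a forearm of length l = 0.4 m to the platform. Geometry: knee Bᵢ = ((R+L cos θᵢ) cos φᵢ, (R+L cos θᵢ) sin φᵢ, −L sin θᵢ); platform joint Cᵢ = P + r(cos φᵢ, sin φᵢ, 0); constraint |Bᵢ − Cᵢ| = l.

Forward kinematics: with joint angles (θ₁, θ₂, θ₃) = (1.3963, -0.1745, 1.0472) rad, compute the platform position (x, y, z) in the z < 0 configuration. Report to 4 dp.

S1 = (0.1660·cos0.0°, 0.1660·sin0.0°, -0.1477) = (0.1660, 0.0000, -0.1477)
S2 = (0.2877·cos120.0°, 0.2877·sin120.0°, 0.0260) = (-0.1439, 0.2492, 0.0260)
arm 3 at φ=240.0°: e+L cos θ3 = 0.2150;  S3 = (-0.1075, -0.1862, -0.1299)
eliminate P² terms by subtracting sphere 1 from 2 and 3
[-0.6198 0.4983 0.3475]·P = 0.0341;  [-0.5471 -0.3724 0.0356]·P = 0.0137
Cramer: x(z) = -0.0388+0.2923z;  y(z) = 0.0201-0.3338z
into |P−S₁|² = l²: 1.1969z² + 0.1622z + -0.0958 = 0;  Δ = 0.4851;  z = -0.3587 or 0.2232 → z<0 root = -0.3587
x = -0.1436, y = 0.1399

(-0.1436, 0.1399, -0.3587)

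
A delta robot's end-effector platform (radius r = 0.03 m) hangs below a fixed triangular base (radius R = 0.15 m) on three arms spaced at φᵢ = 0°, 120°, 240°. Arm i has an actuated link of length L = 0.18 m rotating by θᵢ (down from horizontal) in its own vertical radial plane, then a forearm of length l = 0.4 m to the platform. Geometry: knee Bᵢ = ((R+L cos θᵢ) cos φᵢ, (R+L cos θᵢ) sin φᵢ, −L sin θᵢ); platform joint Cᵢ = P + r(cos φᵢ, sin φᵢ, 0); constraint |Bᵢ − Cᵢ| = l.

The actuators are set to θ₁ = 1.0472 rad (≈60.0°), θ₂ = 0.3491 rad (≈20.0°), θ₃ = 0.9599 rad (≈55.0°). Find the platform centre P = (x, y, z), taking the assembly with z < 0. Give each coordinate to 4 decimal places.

centre 1 = (0.2100·cos0.0°, 0.2100·sin0.0°, -0.1559) = (0.2100, 0.0000, -0.1559)
centre 2 = (0.2891·cos120.0°, 0.2891·sin120.0°, -0.0616) = (-0.1446, 0.2504, -0.0616)
φ3=240.0°: virtual centre (-0.1116, -0.1933, -0.1474), radius l
subtract pairs → two planes through P
plane₁₂: -0.7091x+0.5008y+0.1886z = 0.0190
Cramer: x(z) = -0.0150+0.1365z;  y(z) = 0.0167-0.1834z
into |P−centre ₁|² = l²: 1.0523z² + 0.2442z + -0.0848 = 0;  Δ = 0.4166;  z = -0.4227 or 0.1906 → z<0 root = -0.4227
x = -0.0727, y = 0.0942

(-0.0727, 0.0942, -0.4227)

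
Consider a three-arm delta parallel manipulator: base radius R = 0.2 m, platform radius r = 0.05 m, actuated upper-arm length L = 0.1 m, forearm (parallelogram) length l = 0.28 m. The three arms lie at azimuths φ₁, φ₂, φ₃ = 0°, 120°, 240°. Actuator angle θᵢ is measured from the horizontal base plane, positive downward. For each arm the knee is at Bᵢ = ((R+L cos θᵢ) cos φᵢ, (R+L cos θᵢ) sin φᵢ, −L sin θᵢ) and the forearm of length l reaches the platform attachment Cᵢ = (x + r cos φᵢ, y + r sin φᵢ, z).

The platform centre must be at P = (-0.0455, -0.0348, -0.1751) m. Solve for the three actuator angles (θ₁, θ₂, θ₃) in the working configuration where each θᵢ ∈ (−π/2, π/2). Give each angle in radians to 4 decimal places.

φ1=0.0° → target in arm frame (-0.0455, -0.0348)
  A cos θ + B sin θ = C:  0.1955·cos θ + -0.1751·sin θ = -0.0085
  θ1 = atan2(B,A) + arccos(C/0.2625) = 0.8726
rotate P by −φ2: (-0.0074, 0.0568, -0.1751)
  A cos θ + B sin θ = C:  0.1574·cos θ + -0.1751·sin θ = 0.0487
  γ=atan2(-0.1751,0.1574)=-0.8386;  ψ=arccos(0.2069)=1.3624;  θ2=γ+ψ≈0.5238
rotate P by −φ3: (0.0529, -0.0220, -0.1751)
  A=0.0971, B=-0.1751, C=(l²−L²−A²−y'²−z²)/(2L)=0.1391
  θ3 = atan2(B,A) + arccos(C/0.2002) = -0.2618

θ₁ = 0.8726, θ₂ = 0.5238, θ₃ = -0.2618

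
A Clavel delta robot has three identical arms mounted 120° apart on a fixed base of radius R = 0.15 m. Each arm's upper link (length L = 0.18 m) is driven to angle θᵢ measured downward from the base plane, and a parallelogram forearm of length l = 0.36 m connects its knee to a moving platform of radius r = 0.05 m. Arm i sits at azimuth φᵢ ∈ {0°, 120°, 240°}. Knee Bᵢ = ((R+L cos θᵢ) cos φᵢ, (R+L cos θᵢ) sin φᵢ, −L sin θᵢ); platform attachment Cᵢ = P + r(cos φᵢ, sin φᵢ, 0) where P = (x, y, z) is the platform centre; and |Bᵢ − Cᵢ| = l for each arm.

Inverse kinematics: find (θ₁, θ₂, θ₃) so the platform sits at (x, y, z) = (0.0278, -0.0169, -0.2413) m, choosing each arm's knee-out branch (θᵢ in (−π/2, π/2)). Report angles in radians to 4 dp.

rotate P by −φ1: (0.0278, -0.0169, -0.2413)
  e−x'=0.0722;  (l²−L²−(e−x')²−y'²−z²)/2L = 0.0930
  √(A²+B²)=0.2519;  θ1 = -1.2801+1.1927 ≈ -0.0874
arm 2 (φ=120.0°): x'=-0.0285, y'=-0.0156
  e−x'=0.1285;  (l²−L²−(e−x')²−y'²−z²)/2L = 0.0617
  γ=atan2(-0.2413,0.1285)=-1.0813;  ψ=arccos(0.2256)=1.3432;  θ2=γ+ψ≈0.2618
φ3=240.0° → target in arm frame (0.0007, 0.0325)
  e−x'=0.0993;  (l²−L²−(e−x')²−y'²−z²)/2L = 0.0780
  γ=atan2(-0.2413,0.0993)=-1.1805;  ψ=arccos(0.2988)=1.2674;  θ3=γ+ψ≈0.0869

θ₁ = -0.0874, θ₂ = 0.2618, θ₃ = 0.0869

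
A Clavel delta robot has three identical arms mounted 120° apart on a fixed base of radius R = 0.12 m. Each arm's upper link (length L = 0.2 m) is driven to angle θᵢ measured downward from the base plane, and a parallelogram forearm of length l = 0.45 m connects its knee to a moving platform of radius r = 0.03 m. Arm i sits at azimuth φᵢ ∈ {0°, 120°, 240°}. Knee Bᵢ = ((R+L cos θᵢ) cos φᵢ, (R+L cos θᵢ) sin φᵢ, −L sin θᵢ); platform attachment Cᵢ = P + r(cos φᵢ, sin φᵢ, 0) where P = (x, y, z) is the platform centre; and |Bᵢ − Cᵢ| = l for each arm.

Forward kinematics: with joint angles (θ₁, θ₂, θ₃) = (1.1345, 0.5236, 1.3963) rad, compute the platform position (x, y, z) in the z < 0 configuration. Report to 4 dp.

(-0.0302, 0.1857, -0.5364)

φ1=0.0°: virtual centre (0.1745, 0.0000, -0.1813), radius l
centre 2 = (0.2632·cos120.0°, 0.2632·sin120.0°, -0.1000) = (-0.1316, 0.2279, -0.1000)
centre 3 = (0.1247·cos240.0°, 0.1247·sin240.0°, -0.1970) = (-0.0624, -0.1080, -0.1970)
eliminate P² terms by subtracting sphere 1 from 2 and 3
[-0.6122 0.4559 0.1625]·P = 0.0160;  [-0.4738 -0.2160 -0.0314]·P = -0.0090
Cramer: x(z) = 0.0018+0.0597z;  y(z) = 0.0375-0.2763z
quadratic in z: (1.0799)z²+(0.3212)z+(-0.1384)=0, √Δ=0.8373 → z ∈ {-0.5364, 0.2390}; z = -0.5364 (taking z<0)
x = -0.0302, y = 0.1857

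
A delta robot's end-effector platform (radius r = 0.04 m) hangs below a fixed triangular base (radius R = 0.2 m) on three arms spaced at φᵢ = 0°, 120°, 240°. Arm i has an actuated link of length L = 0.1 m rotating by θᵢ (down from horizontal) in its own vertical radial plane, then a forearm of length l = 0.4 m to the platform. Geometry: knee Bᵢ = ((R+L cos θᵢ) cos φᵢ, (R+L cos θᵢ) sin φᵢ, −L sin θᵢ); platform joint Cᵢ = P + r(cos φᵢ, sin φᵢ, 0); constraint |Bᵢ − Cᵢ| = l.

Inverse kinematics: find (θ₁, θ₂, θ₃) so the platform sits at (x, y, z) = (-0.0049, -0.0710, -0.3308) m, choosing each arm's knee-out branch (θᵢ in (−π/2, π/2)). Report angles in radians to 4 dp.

θ₁ = 0.3494, θ₂ = 0.6984, θ₃ = -0.1738

arm 1 (φ=0.0°): x'=-0.0049, y'=-0.0710
  A=0.1649, B=-0.3308, C=(l²−L²−A²−y'²−z²)/(2L)=0.0417
  γ=atan2(-0.3308,0.1649)=-1.1084;  ψ=arccos(0.1128)=1.4578;  θ1=γ+ψ≈0.3494
arm 2 (φ=120.0°): x'=-0.0590, y'=0.0397
  A=0.2190, B=-0.3308, C=(l²−L²−A²−y'²−z²)/(2L)=-0.0449
  γ=atan2(-0.3308,0.2190)=-0.9859;  ψ=arccos(-0.1132)=1.6843;  θ2=γ+ψ≈0.6984
φ3=240.0° → target in arm frame (0.0639, 0.0313)
  e−x'=0.0961;  (l²−L²−(e−x')²−y'²−z²)/2L = 0.1518
  √(A²+B²)=0.3445;  θ3 = -1.2882+1.1143 ≈ -0.1738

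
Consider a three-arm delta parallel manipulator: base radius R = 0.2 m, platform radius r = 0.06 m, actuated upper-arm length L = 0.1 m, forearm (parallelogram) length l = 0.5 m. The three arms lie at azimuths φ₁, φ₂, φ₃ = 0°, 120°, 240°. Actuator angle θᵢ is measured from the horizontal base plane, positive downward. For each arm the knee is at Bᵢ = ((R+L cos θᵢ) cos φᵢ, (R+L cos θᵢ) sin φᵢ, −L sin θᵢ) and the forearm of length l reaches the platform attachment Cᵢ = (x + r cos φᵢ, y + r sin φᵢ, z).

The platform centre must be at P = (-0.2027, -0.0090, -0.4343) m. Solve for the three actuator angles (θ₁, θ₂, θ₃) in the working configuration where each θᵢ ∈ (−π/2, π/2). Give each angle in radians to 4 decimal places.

θ₁ = 1.3088, θ₂ = -0.0871, θ₃ = -0.1747

arm 1 (φ=0.0°): x'=-0.2027, y'=-0.0090
  A=0.3427, B=-0.4343, C=(l²−L²−A²−y'²−z²)/(2L)=-0.3307
  γ=atan2(-0.4343,0.3427)=-0.9027;  ψ=arccos(-0.5978)=2.2115;  θ1=γ+ψ≈1.3088
φ2=120.0° → target in arm frame (0.0936, 0.1800)
  A cos θ + B sin θ = C:  0.0464·cos θ + -0.4343·sin θ = 0.0841
  θ2 = atan2(B,A) + arccos(C/0.4368) = -0.0871
φ3=240.0° → target in arm frame (0.1091, -0.1710)
  A cos θ + B sin θ = C:  0.0309·cos θ + -0.4343·sin θ = 0.1059
  γ=atan2(-0.4343,0.0309)=-1.4999;  ψ=arccos(0.2432)=1.3252;  θ3=γ+ψ≈-0.1747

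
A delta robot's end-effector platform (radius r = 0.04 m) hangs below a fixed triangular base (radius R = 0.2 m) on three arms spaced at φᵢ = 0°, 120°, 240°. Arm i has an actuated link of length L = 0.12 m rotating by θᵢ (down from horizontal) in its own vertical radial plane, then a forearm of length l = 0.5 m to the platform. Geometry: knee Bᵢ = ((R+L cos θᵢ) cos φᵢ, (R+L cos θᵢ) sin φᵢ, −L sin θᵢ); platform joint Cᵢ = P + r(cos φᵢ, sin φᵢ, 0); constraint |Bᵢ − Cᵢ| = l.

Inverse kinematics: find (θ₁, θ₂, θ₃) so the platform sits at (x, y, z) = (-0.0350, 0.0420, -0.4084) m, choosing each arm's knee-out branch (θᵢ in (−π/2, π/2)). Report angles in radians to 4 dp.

φ1=0.0° → target in arm frame (-0.0350, 0.0420)
  A cos θ + B sin θ = C:  0.1950·cos θ + -0.4084·sin θ = 0.1209
  γ=atan2(-0.4084,0.1950)=-1.1253;  ψ=arccos(0.2672)=1.3003;  θ1=γ+ψ≈0.1750
φ2=120.0° → target in arm frame (0.0539, 0.0093)
  A=0.1061, B=-0.4084, C=(l²−L²−A²−y'²−z²)/(2L)=0.2394
  √(A²+B²)=0.4220;  θ2 = -1.3166+0.9675 ≈ -0.3491
rotate P by −φ3: (-0.0189, -0.0513, -0.4084)
  A cos θ + B sin θ = C:  0.1789·cos θ + -0.4084·sin θ = 0.1424
  γ=atan2(-0.4084,0.1789)=-1.1580;  ψ=arccos(0.3194)=1.2457;  θ3=γ+ψ≈0.0877

θ₁ = 0.1750, θ₂ = -0.3491, θ₃ = 0.0877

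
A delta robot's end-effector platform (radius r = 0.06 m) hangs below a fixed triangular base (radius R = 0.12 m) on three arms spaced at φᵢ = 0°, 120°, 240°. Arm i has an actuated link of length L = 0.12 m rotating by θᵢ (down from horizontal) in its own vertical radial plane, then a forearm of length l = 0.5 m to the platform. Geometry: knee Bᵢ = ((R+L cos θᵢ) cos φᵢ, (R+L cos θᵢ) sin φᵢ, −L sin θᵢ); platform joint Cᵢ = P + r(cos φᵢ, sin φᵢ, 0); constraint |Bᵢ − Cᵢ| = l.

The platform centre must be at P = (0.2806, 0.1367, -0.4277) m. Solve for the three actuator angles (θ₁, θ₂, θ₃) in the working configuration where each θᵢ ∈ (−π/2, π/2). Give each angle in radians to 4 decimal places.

φ1=0.0° → target in arm frame (0.2806, 0.1367)
  A=-0.2206, B=-0.4277, C=(l²−L²−A²−y'²−z²)/(2L)=-0.0612
  √(A²+B²)=0.4812;  θ1 = -2.0470+1.6982 ≈ -0.3488
rotate P by −φ2: (-0.0219, -0.3114, -0.4277)
  A cos θ + B sin θ = C:  0.0819·cos θ + -0.4277·sin θ = -0.2124
  θ2 = atan2(B,A) + arccos(C/0.4355) = 0.6988
arm 3 (φ=240.0°): x'=-0.2587, y'=0.1747
  A cos θ + B sin θ = C:  0.3187·cos θ + -0.4277·sin θ = -0.3308
  θ3 = atan2(B,A) + arccos(C/0.5334) = 1.3094

θ₁ = -0.3488, θ₂ = 0.6988, θ₃ = 1.3094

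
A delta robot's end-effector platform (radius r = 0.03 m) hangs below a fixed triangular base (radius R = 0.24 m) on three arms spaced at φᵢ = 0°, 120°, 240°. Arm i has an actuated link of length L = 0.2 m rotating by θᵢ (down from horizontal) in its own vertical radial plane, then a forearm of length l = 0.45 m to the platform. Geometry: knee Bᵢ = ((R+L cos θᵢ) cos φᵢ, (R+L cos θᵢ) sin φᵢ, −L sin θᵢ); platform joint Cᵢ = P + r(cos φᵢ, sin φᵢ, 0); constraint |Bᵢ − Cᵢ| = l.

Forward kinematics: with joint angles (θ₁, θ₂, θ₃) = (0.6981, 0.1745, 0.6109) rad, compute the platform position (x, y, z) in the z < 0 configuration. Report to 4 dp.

(-0.0401, 0.0475, -0.3225)

arm 1 at φ=0.0°: e+L cos θ1 = 0.3632;  S1 = (0.3632, 0.0000, -0.1286)
φ2=120.0°: virtual centre (-0.2035, 0.3524, -0.0347), radius l
arm 3 at φ=240.0°: e+L cos θ3 = 0.3738;  S3 = (-0.1869, -0.3237, -0.1147)
subtract pairs → two planes through P
[-1.1334 0.7049 0.1877]·P = 0.0184;  [-1.1003 -0.6475 0.0277]·P = 0.0045
Cramer: x(z) = -0.0100+0.0934z;  y(z) = 0.0100-0.1160z
sphere 1 gives Az²+Bz+C=0 with A=1.0222, B=0.1851, C=-0.0466;  B²−4AC=0.2248;  roots -0.3225, 0.1414;  negative root z = -0.3225
x = -0.0401, y = 0.0475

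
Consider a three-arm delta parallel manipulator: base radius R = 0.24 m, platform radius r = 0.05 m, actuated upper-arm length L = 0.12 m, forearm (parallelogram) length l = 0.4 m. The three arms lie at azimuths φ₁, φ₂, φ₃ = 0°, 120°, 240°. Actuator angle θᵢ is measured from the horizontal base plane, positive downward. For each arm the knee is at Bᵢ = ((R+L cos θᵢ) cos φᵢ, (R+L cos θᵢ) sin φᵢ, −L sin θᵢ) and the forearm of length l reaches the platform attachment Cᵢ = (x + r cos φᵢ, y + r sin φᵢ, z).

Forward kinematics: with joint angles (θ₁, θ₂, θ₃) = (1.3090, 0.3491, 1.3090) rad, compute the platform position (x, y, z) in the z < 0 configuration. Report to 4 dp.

S1 = (0.2211·cos0.0°, 0.2211·sin0.0°, -0.1159) = (0.2211, 0.0000, -0.1159)
S2 = (0.3028·cos120.0°, 0.3028·sin120.0°, -0.0410) = (-0.1514, 0.2622, -0.0410)
S3 = (0.2211·cos240.0°, 0.2211·sin240.0°, -0.1159) = (-0.1105, -0.1914, -0.1159)
subtract pairs → two planes through P
[-0.7449 0.5244 0.1497]·P = 0.0310;  [-0.6632 -0.3829 0.0000]·P = 0.0000
det = 0.6330;  x = -0.0188+0.0906z,  y = 0.0325+-0.1569z
into |P−S₁|² = l²: 1.0328z² + 0.1782z + -0.0880 = 0;  Δ = 0.3952;  z = -0.3906 or 0.2181 → z<0 root = -0.3906
x = -0.0542, y = 0.0938

(-0.0542, 0.0938, -0.3906)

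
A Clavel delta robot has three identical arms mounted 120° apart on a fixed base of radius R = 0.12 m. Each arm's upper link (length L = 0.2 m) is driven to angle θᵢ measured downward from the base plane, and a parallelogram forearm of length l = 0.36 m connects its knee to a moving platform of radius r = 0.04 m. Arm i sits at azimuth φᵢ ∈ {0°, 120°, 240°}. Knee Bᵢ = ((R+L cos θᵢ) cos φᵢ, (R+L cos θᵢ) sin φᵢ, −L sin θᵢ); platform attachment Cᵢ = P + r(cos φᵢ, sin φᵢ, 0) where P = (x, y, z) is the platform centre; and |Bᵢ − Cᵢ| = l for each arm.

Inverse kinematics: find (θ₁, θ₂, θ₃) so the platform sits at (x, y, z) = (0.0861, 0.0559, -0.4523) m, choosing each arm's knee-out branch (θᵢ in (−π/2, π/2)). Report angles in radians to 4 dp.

θ₁ = 0.6979, θ₂ = 0.9598, θ₃ = 1.2217

rotate P by −φ1: (0.0861, 0.0559, -0.4523)
  A=-0.0061, B=-0.4523, C=(l²−L²−A²−y'²−z²)/(2L)=-0.2953
  γ=atan2(-0.4523,-0.0061)=-1.5843;  ψ=arccos(-0.6529)=2.2822;  θ1=γ+ψ≈0.6979
φ2=120.0° → target in arm frame (0.0054, -0.1025)
  A=0.0746, B=-0.4523, C=(l²−L²−A²−y'²−z²)/(2L)=-0.3276
  γ=atan2(-0.4523,0.0746)=-1.4072;  ψ=arccos(-0.7147)=2.3670;  θ2=γ+ψ≈0.9598
φ3=240.0° → target in arm frame (-0.0915, 0.0466)
  A=0.1715, B=-0.4523, C=(l²−L²−A²−y'²−z²)/(2L)=-0.3664
  θ3 = atan2(B,A) + arccos(C/0.4837) = 1.2217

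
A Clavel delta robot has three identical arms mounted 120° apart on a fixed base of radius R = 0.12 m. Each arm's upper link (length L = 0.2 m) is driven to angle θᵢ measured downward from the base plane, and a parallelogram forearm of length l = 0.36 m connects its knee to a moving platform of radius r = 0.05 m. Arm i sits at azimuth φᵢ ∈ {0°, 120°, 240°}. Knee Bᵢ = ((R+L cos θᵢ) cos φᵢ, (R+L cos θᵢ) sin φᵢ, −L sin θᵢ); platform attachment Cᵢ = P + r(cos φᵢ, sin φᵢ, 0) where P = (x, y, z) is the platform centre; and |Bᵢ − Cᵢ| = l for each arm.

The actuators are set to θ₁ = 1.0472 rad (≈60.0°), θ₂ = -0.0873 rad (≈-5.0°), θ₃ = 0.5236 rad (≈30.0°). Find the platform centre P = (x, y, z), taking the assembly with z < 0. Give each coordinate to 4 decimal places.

(-0.1536, 0.0812, -0.3084)

arm 1 at φ=0.0°: (R−r)+L cos θ1 = 0.1700;  S1 = (0.1700, 0.0000, -0.1732)
φ2=120.0°: virtual centre (-0.1346, 0.2332, 0.0174), radius l
arm 3 at φ=240.0°: (R−r)+L cos θ3 = 0.2432;  S3 = (-0.1216, -0.2106, -0.1000)
|S₂|²−|S₁|² = 0.0139;  |S₃|²−|S₁|² = 0.0102
plane₁₂: -0.6092x+0.4663y+0.3813z = 0.0139
det = 0.5286;  x = -0.0201+0.4330z,  y = 0.0035+-0.2519z
into |P−S₁|² = l²: 1.2510z² + 0.1800z + -0.0634 = 0;  Δ = 0.3499;  z = -0.3084 or 0.1645 → z<0 root = -0.3084
x = -0.1536, y = 0.0812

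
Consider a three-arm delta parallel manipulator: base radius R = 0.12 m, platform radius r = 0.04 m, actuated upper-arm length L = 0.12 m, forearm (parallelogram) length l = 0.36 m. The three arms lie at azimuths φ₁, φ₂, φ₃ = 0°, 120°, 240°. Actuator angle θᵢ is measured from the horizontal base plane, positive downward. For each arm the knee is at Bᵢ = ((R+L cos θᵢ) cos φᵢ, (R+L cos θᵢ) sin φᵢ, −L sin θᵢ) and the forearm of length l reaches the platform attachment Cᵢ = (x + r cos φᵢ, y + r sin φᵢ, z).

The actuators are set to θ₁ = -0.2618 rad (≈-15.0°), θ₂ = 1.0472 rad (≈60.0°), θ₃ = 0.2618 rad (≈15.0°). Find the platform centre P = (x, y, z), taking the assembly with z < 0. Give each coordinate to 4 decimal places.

(0.1248, -0.1041, -0.3062)

arm 1 at φ=0.0°: (R−r)+L cos θ1 = 0.1959;  centre 1 = (0.1959, 0.0000, 0.0311)
arm 2 at φ=120.0°: (R−r)+L cos θ2 = 0.1400;  centre 2 = (-0.0700, 0.1212, -0.1039)
centre 3 = (0.1959·cos240.0°, 0.1959·sin240.0°, -0.0311) = (-0.0980, -0.1697, -0.0311)
subtract pairs → two planes through P
linear system: -0.5318x+0.2425y = -0.0089−-0.2700z; -0.5877x+-0.3393y = 0.0000−-0.1242z
Cramer: x(z) = 0.0094-0.3769z;  y(z) = -0.0163+0.2867z
sphere 1 gives Az²+Bz+C=0 with A=1.2242, B=0.0691, C=-0.0936;  B²−4AC=0.4631;  roots -0.3062, 0.2497;  negative root z = -0.3062
x = 0.1248, y = -0.1041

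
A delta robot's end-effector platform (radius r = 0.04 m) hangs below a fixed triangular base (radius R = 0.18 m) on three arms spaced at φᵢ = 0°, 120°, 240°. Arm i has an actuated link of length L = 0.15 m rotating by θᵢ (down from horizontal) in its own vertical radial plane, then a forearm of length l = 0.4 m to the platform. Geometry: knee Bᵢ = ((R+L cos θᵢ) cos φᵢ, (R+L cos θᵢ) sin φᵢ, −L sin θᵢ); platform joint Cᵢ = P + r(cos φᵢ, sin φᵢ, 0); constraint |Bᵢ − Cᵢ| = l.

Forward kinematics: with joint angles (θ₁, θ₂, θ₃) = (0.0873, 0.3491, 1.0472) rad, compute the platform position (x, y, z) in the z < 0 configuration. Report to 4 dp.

φ1=0.0°: virtual centre (0.2894, 0.0000, -0.0131), radius l
arm 2 at φ=120.0°: e+L cos θ2 = 0.2810;  O2 = (-0.1405, 0.2433, -0.0513)
arm 3 at φ=240.0°: e+L cos θ3 = 0.2150;  O3 = (-0.1075, -0.1862, -0.1299)
eliminate P² terms by subtracting sphere 1 from 2 and 3
plane₁₂: -0.8598x+0.4866y+-0.0765z = -0.0024
Cramer: x(z) = 0.0156-0.2012z;  y(z) = 0.0227-0.1984z
into |P−O₁|² = l²: 1.0799z² + 0.1274z + -0.0843 = 0;  Δ = 0.3805;  z = -0.3446 or 0.2266 → z<0 root = -0.3446
x = 0.0849, y = 0.0911

(0.0849, 0.0911, -0.3446)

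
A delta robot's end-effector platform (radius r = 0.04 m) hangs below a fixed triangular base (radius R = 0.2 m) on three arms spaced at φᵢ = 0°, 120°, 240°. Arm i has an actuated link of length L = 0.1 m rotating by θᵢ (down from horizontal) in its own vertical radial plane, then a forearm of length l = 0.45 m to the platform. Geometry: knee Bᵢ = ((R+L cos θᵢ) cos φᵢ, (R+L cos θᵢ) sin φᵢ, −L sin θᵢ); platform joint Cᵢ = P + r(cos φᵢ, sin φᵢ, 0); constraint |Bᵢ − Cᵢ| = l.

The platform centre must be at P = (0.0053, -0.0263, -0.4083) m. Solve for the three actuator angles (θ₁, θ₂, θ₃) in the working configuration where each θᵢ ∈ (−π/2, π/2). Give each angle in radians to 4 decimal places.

θ₁ = 0.3488, θ₂ = 0.5231, θ₃ = 0.2615

arm 1 (φ=0.0°): x'=0.0053, y'=-0.0263
  e−x'=0.1547;  (l²−L²−(e−x')²−y'²−z²)/2L = 0.0058
  √(A²+B²)=0.4366;  θ1 = -1.2086+1.5574 ≈ 0.3488
rotate P by −φ2: (-0.0254, 0.0086, -0.4083)
  e−x'=0.1854;  (l²−L²−(e−x')²−y'²−z²)/2L = -0.0433
  θ2 = atan2(B,A) + arccos(C/0.4484) = 0.5231
φ3=240.0° → target in arm frame (0.0201, 0.0177)
  A cos θ + B sin θ = C:  0.1399·cos θ + -0.4083·sin θ = 0.0296
  θ3 = atan2(B,A) + arccos(C/0.4316) = 0.2615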